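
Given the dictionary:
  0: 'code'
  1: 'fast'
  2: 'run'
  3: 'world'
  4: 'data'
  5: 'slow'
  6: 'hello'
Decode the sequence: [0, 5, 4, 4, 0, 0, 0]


Look up each index in the dictionary:
  0 -> 'code'
  5 -> 'slow'
  4 -> 'data'
  4 -> 'data'
  0 -> 'code'
  0 -> 'code'
  0 -> 'code'

Decoded: "code slow data data code code code"


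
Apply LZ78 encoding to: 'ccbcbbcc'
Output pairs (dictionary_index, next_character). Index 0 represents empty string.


LZ78 encoding steps:
Dictionary: {0: ''}
Step 1: w='' (idx 0), next='c' -> output (0, 'c'), add 'c' as idx 1
Step 2: w='c' (idx 1), next='b' -> output (1, 'b'), add 'cb' as idx 2
Step 3: w='cb' (idx 2), next='b' -> output (2, 'b'), add 'cbb' as idx 3
Step 4: w='c' (idx 1), next='c' -> output (1, 'c'), add 'cc' as idx 4


Encoded: [(0, 'c'), (1, 'b'), (2, 'b'), (1, 'c')]


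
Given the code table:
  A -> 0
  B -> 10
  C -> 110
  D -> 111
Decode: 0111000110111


Decoding:
0 -> A
111 -> D
0 -> A
0 -> A
0 -> A
110 -> C
111 -> D


Result: ADAAACD


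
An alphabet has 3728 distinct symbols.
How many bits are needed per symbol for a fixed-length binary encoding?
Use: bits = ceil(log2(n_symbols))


log2(3728) = 11.8642
Bracket: 2^11 = 2048 < 3728 <= 2^12 = 4096
So ceil(log2(3728)) = 12

bits = ceil(log2(3728)) = ceil(11.8642) = 12 bits


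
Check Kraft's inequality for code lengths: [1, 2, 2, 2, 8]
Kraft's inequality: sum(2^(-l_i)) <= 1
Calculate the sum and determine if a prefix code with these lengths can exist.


Sum = 2^(-1) + 2^(-2) + 2^(-2) + 2^(-2) + 2^(-8)
    = 0.5 + 0.25 + 0.25 + 0.25 + 0.00390625
    = 321/256 = 1.25390625
Since 1.25390625 > 1, Kraft's inequality is NOT satisfied.
A prefix code with these lengths CANNOT exist.

Kraft sum = 1.25390625. Not satisfied.


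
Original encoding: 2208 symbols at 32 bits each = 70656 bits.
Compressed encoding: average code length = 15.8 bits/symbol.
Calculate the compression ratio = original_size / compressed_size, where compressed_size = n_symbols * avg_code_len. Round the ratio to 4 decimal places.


original_size = n_symbols * orig_bits = 2208 * 32 = 70656 bits
compressed_size = n_symbols * avg_code_len = 2208 * 15.8 = 34886.4 bits
ratio = original_size / compressed_size = 70656 / 34886.4 = 2.0253

Compression ratio = 2.0253


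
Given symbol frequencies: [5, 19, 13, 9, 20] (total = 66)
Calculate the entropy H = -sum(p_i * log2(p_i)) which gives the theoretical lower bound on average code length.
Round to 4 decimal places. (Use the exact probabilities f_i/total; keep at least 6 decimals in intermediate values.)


Per-symbol terms -p_i * log2(p_i) with p_i = f_i/66:
  p = 5/66 = 0.075758: log2(p) = -3.722466, -p*log2(p) = 0.282005
  p = 19/66 = 0.287879: log2(p) = -1.796467, -p*log2(p) = 0.517165
  p = 13/66 = 0.196970: log2(p) = -2.343954, -p*log2(p) = 0.461688
  p = 9/66 = 0.136364: log2(p) = -2.874469, -p*log2(p) = 0.391973
  p = 20/66 = 0.303030: log2(p) = -1.722466, -p*log2(p) = 0.521959
H = 0.282005 + 0.517165 + 0.461688 + 0.391973 + 0.521959 = 2.174790

H = 2.1748 bits/symbol


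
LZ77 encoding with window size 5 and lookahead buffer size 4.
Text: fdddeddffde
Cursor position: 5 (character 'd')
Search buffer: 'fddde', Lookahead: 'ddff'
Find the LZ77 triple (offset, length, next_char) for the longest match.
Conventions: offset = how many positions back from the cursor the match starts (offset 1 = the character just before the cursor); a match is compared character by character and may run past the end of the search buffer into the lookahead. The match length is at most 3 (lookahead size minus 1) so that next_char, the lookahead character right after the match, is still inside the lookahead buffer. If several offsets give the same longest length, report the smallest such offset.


Try each offset into the search buffer:
  offset=1 (pos 4, char 'e'): match length 0
  offset=2 (pos 3, char 'd'): match length 1
  offset=3 (pos 2, char 'd'): match length 2
  offset=4 (pos 1, char 'd'): match length 2
  offset=5 (pos 0, char 'f'): match length 0
Longest match has length 2, found at offsets 3, 4; take the smallest, offset 3.
next_char = character at position 5 + 2 = 7 -> 'f'

Best match: offset=3, length=2 (matching 'dd' starting at position 2)
LZ77 triple: (3, 2, 'f')


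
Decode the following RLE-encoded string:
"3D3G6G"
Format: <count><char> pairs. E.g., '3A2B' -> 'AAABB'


Expanding each <count><char> pair:
  3D -> 'DDD'
  3G -> 'GGG'
  6G -> 'GGGGGG'

Decoded = DDDGGGGGGGGG


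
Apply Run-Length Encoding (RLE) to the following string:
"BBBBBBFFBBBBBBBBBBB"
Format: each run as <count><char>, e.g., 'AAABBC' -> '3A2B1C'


Scanning runs left to right:
  i=0: run of 'B' x 6 -> '6B'
  i=6: run of 'F' x 2 -> '2F'
  i=8: run of 'B' x 11 -> '11B'

RLE = 6B2F11B


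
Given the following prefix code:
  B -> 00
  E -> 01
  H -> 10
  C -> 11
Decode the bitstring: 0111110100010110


Decoding step by step:
Bits 01 -> E
Bits 11 -> C
Bits 11 -> C
Bits 01 -> E
Bits 00 -> B
Bits 01 -> E
Bits 01 -> E
Bits 10 -> H


Decoded message: ECCEBEEH


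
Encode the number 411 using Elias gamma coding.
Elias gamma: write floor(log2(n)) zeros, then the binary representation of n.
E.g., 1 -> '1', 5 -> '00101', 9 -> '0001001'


num_bits = floor(log2(411)) + 1 = 9
leading_zeros = num_bits - 1 = 8
binary(411) = 110011011

Elias gamma(411) = '00000000' + '110011011' = 00000000110011011 (17 bits)


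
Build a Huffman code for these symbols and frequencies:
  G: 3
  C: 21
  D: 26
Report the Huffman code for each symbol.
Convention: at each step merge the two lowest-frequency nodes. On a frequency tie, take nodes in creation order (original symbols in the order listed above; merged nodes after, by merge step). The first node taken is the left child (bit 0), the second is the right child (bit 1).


Huffman tree construction:
Step 1: Merge G(3) + C(21) = 24
Step 2: Merge (G+C)(24) + D(26) = 50
Read each symbol's code off the tree from the root (left child = 0, right child = 1).

Codes:
  G: 00 (length 2)
  C: 01 (length 2)
  D: 1 (length 1)
Average code length: 74/50 = 1.4800 bits/symbol


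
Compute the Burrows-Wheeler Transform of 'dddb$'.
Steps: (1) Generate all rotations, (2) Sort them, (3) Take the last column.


Rotations (sorted):
  0: $dddb -> last char: b
  1: b$ddd -> last char: d
  2: db$dd -> last char: d
  3: ddb$d -> last char: d
  4: dddb$ -> last char: $


BWT = bddd$


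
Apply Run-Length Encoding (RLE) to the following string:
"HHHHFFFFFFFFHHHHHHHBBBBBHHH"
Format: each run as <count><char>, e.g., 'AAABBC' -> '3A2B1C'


Scanning runs left to right:
  i=0: run of 'H' x 4 -> '4H'
  i=4: run of 'F' x 8 -> '8F'
  i=12: run of 'H' x 7 -> '7H'
  i=19: run of 'B' x 5 -> '5B'
  i=24: run of 'H' x 3 -> '3H'

RLE = 4H8F7H5B3H


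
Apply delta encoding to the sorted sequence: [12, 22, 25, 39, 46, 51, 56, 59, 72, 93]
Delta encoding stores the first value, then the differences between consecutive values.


First value: 12
Deltas:
  22 - 12 = 10
  25 - 22 = 3
  39 - 25 = 14
  46 - 39 = 7
  51 - 46 = 5
  56 - 51 = 5
  59 - 56 = 3
  72 - 59 = 13
  93 - 72 = 21


Delta encoded: [12, 10, 3, 14, 7, 5, 5, 3, 13, 21]


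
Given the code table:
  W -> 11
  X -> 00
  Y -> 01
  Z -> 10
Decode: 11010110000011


Decoding:
11 -> W
01 -> Y
01 -> Y
10 -> Z
00 -> X
00 -> X
11 -> W


Result: WYYZXXW


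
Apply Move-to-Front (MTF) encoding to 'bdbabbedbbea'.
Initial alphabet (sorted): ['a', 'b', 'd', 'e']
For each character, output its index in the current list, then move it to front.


MTF encoding:
'b': index 1 in ['a', 'b', 'd', 'e'] -> ['b', 'a', 'd', 'e']
'd': index 2 in ['b', 'a', 'd', 'e'] -> ['d', 'b', 'a', 'e']
'b': index 1 in ['d', 'b', 'a', 'e'] -> ['b', 'd', 'a', 'e']
'a': index 2 in ['b', 'd', 'a', 'e'] -> ['a', 'b', 'd', 'e']
'b': index 1 in ['a', 'b', 'd', 'e'] -> ['b', 'a', 'd', 'e']
'b': index 0 in ['b', 'a', 'd', 'e'] -> ['b', 'a', 'd', 'e']
'e': index 3 in ['b', 'a', 'd', 'e'] -> ['e', 'b', 'a', 'd']
'd': index 3 in ['e', 'b', 'a', 'd'] -> ['d', 'e', 'b', 'a']
'b': index 2 in ['d', 'e', 'b', 'a'] -> ['b', 'd', 'e', 'a']
'b': index 0 in ['b', 'd', 'e', 'a'] -> ['b', 'd', 'e', 'a']
'e': index 2 in ['b', 'd', 'e', 'a'] -> ['e', 'b', 'd', 'a']
'a': index 3 in ['e', 'b', 'd', 'a'] -> ['a', 'e', 'b', 'd']


Output: [1, 2, 1, 2, 1, 0, 3, 3, 2, 0, 2, 3]


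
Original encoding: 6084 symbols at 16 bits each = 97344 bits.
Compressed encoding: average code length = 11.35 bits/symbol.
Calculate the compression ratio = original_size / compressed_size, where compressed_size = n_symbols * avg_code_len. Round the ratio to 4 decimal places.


original_size = n_symbols * orig_bits = 6084 * 16 = 97344 bits
compressed_size = n_symbols * avg_code_len = 6084 * 11.35 = 69053.4 bits
ratio = original_size / compressed_size = 97344 / 69053.4 = 1.4097

Compression ratio = 1.4097


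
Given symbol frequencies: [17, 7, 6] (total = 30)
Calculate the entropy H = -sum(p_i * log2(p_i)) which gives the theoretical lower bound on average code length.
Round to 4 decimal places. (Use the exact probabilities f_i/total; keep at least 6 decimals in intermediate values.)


Per-symbol terms -p_i * log2(p_i) with p_i = f_i/30:
  p = 17/30 = 0.566667: log2(p) = -0.819428, -p*log2(p) = 0.464342
  p = 7/30 = 0.233333: log2(p) = -2.099536, -p*log2(p) = 0.489892
  p = 6/30 = 0.200000: log2(p) = -2.321928, -p*log2(p) = 0.464386
H = 0.464342 + 0.489892 + 0.464386 = 1.418620

H = 1.4186 bits/symbol


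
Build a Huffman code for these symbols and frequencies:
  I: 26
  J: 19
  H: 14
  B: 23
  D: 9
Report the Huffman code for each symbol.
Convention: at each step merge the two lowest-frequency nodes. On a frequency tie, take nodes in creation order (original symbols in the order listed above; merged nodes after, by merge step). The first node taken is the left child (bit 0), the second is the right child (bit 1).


Huffman tree construction:
Step 1: Merge D(9) + H(14) = 23
Step 2: Merge J(19) + B(23) = 42
Step 3: Merge (D+H)(23) + I(26) = 49
Step 4: Merge (J+B)(42) + ((D+H)+I)(49) = 91
Read each symbol's code off the tree from the root (left child = 0, right child = 1).

Codes:
  I: 11 (length 2)
  J: 00 (length 2)
  H: 101 (length 3)
  B: 01 (length 2)
  D: 100 (length 3)
Average code length: 205/91 = 2.2527 bits/symbol


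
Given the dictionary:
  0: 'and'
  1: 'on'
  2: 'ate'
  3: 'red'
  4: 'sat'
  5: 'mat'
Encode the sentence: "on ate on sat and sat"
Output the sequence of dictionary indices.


Look up each word in the dictionary:
  'on' -> 1
  'ate' -> 2
  'on' -> 1
  'sat' -> 4
  'and' -> 0
  'sat' -> 4

Encoded: [1, 2, 1, 4, 0, 4]


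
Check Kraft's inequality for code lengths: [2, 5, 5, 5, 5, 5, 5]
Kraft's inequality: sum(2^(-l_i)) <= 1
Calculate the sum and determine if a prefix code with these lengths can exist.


Sum = 2^(-2) + 2^(-5) + 2^(-5) + 2^(-5) + 2^(-5) + 2^(-5) + 2^(-5)
    = 0.25 + 0.03125 + 0.03125 + 0.03125 + 0.03125 + 0.03125 + 0.03125
    = 14/32 = 0.4375
Since 0.4375 <= 1, Kraft's inequality IS satisfied.
A prefix code with these lengths CAN exist.

Kraft sum = 0.4375. Satisfied.


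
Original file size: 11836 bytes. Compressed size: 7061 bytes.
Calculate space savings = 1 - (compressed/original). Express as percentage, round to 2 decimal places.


ratio = compressed/original = 7061/11836 = 0.59657
savings = 1 - ratio = 1 - 0.59657 = 0.40343
as a percentage: 0.40343 * 100 = 40.34%

Space savings = 1 - 7061/11836 = 40.34%


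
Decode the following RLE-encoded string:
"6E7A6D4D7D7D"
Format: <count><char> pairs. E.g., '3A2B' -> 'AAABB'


Expanding each <count><char> pair:
  6E -> 'EEEEEE'
  7A -> 'AAAAAAA'
  6D -> 'DDDDDD'
  4D -> 'DDDD'
  7D -> 'DDDDDDD'
  7D -> 'DDDDDDD'

Decoded = EEEEEEAAAAAAADDDDDDDDDDDDDDDDDDDDDDDD


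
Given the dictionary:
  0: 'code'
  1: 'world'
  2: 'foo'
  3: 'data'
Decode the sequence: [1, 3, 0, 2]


Look up each index in the dictionary:
  1 -> 'world'
  3 -> 'data'
  0 -> 'code'
  2 -> 'foo'

Decoded: "world data code foo"


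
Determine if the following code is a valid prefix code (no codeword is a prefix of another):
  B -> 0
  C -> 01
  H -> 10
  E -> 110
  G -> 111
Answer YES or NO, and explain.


Checking each pair (does one codeword prefix another?):
  B='0' vs C='01': prefix -- VIOLATION

NO -- this is NOT a valid prefix code. B (0) is a prefix of C (01).


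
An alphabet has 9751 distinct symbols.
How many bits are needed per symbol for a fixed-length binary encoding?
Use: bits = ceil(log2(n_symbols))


log2(9751) = 13.2513
Bracket: 2^13 = 8192 < 9751 <= 2^14 = 16384
So ceil(log2(9751)) = 14

bits = ceil(log2(9751)) = ceil(13.2513) = 14 bits


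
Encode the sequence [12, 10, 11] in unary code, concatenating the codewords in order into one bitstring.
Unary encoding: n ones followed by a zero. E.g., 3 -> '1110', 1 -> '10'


Encode each number as n ones followed by a terminating 0:
  12 -> 1111111111110 (13 bits)
  10 -> 11111111110 (11 bits)
  11 -> 111111111110 (12 bits)
Total length = 13 + 11 + 12 = 36 bits.

Unary([12, 10, 11]) = 111111111111011111111110111111111110 (36 bits)


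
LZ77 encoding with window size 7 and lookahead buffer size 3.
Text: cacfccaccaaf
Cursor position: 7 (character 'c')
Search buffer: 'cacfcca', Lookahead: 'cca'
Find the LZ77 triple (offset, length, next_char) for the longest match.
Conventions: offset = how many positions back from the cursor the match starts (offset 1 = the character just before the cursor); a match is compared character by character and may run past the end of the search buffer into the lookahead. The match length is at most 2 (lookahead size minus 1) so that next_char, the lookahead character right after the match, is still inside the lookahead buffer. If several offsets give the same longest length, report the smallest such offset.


Try each offset into the search buffer:
  offset=1 (pos 6, char 'a'): match length 0
  offset=2 (pos 5, char 'c'): match length 1
  offset=3 (pos 4, char 'c'): match length 2
  offset=4 (pos 3, char 'f'): match length 0
  offset=5 (pos 2, char 'c'): match length 1
  offset=6 (pos 1, char 'a'): match length 0
  offset=7 (pos 0, char 'c'): match length 1
Longest match has length 2 at offset 3.
next_char = character at position 7 + 2 = 9 -> 'a'

Best match: offset=3, length=2 (matching 'cc' starting at position 4)
LZ77 triple: (3, 2, 'a')


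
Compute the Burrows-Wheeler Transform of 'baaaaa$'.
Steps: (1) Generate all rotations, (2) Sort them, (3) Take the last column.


Rotations (sorted):
  0: $baaaaa -> last char: a
  1: a$baaaa -> last char: a
  2: aa$baaa -> last char: a
  3: aaa$baa -> last char: a
  4: aaaa$ba -> last char: a
  5: aaaaa$b -> last char: b
  6: baaaaa$ -> last char: $


BWT = aaaaab$


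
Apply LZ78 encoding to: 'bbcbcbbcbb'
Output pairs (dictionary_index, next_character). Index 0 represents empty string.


LZ78 encoding steps:
Dictionary: {0: ''}
Step 1: w='' (idx 0), next='b' -> output (0, 'b'), add 'b' as idx 1
Step 2: w='b' (idx 1), next='c' -> output (1, 'c'), add 'bc' as idx 2
Step 3: w='bc' (idx 2), next='b' -> output (2, 'b'), add 'bcb' as idx 3
Step 4: w='bcb' (idx 3), next='b' -> output (3, 'b'), add 'bcbb' as idx 4


Encoded: [(0, 'b'), (1, 'c'), (2, 'b'), (3, 'b')]


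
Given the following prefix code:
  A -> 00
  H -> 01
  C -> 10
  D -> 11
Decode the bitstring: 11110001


Decoding step by step:
Bits 11 -> D
Bits 11 -> D
Bits 00 -> A
Bits 01 -> H


Decoded message: DDAH


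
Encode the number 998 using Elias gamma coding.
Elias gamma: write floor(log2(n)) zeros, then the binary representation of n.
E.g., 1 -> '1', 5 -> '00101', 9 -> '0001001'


num_bits = floor(log2(998)) + 1 = 10
leading_zeros = num_bits - 1 = 9
binary(998) = 1111100110

Elias gamma(998) = '000000000' + '1111100110' = 0000000001111100110 (19 bits)


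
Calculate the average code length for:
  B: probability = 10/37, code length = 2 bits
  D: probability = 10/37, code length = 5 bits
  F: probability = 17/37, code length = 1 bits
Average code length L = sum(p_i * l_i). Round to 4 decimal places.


Weighted contributions p_i * l_i:
  B: (10/37) * 2 = 20/37
  D: (10/37) * 5 = 50/37
  F: (17/37) * 1 = 17/37
Sum = (20 + 50 + 17)/37 = 87/37

L = 87/37 = 2.3514 bits/symbol


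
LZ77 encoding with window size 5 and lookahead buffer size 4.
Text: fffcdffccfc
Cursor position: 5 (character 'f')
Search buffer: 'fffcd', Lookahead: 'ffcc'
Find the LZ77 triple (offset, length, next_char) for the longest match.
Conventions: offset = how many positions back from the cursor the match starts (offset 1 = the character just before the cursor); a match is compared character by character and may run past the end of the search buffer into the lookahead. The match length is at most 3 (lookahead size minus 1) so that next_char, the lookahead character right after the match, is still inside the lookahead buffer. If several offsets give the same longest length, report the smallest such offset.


Try each offset into the search buffer:
  offset=1 (pos 4, char 'd'): match length 0
  offset=2 (pos 3, char 'c'): match length 0
  offset=3 (pos 2, char 'f'): match length 1
  offset=4 (pos 1, char 'f'): match length 3
  offset=5 (pos 0, char 'f'): match length 2
Longest match has length 3 at offset 4.
next_char = character at position 5 + 3 = 8 -> 'c'

Best match: offset=4, length=3 (matching 'ffc' starting at position 1)
LZ77 triple: (4, 3, 'c')


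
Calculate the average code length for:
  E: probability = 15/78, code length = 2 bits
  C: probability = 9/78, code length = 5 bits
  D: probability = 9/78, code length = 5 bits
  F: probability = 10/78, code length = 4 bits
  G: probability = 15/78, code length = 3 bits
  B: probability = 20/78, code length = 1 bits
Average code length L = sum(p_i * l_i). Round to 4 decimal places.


Weighted contributions p_i * l_i:
  E: (15/78) * 2 = 30/78
  C: (9/78) * 5 = 45/78
  D: (9/78) * 5 = 45/78
  F: (10/78) * 4 = 40/78
  G: (15/78) * 3 = 45/78
  B: (20/78) * 1 = 20/78
Sum = (30 + 45 + 45 + 40 + 45 + 20)/78 = 225/78

L = 225/78 = 2.8846 bits/symbol


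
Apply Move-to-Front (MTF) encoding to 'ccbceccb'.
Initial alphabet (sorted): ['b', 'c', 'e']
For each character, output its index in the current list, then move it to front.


MTF encoding:
'c': index 1 in ['b', 'c', 'e'] -> ['c', 'b', 'e']
'c': index 0 in ['c', 'b', 'e'] -> ['c', 'b', 'e']
'b': index 1 in ['c', 'b', 'e'] -> ['b', 'c', 'e']
'c': index 1 in ['b', 'c', 'e'] -> ['c', 'b', 'e']
'e': index 2 in ['c', 'b', 'e'] -> ['e', 'c', 'b']
'c': index 1 in ['e', 'c', 'b'] -> ['c', 'e', 'b']
'c': index 0 in ['c', 'e', 'b'] -> ['c', 'e', 'b']
'b': index 2 in ['c', 'e', 'b'] -> ['b', 'c', 'e']


Output: [1, 0, 1, 1, 2, 1, 0, 2]


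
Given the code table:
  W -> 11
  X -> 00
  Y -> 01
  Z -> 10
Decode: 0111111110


Decoding:
01 -> Y
11 -> W
11 -> W
11 -> W
10 -> Z


Result: YWWWZ


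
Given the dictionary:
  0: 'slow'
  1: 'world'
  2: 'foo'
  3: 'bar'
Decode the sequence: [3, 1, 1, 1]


Look up each index in the dictionary:
  3 -> 'bar'
  1 -> 'world'
  1 -> 'world'
  1 -> 'world'

Decoded: "bar world world world"


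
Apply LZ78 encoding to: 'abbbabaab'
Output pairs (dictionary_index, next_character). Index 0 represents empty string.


LZ78 encoding steps:
Dictionary: {0: ''}
Step 1: w='' (idx 0), next='a' -> output (0, 'a'), add 'a' as idx 1
Step 2: w='' (idx 0), next='b' -> output (0, 'b'), add 'b' as idx 2
Step 3: w='b' (idx 2), next='b' -> output (2, 'b'), add 'bb' as idx 3
Step 4: w='a' (idx 1), next='b' -> output (1, 'b'), add 'ab' as idx 4
Step 5: w='a' (idx 1), next='a' -> output (1, 'a'), add 'aa' as idx 5
Step 6: w='b' (idx 2), end of input -> output (2, '')


Encoded: [(0, 'a'), (0, 'b'), (2, 'b'), (1, 'b'), (1, 'a'), (2, '')]


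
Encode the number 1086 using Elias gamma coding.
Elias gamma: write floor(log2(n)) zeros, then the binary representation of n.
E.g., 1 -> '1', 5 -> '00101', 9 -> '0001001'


num_bits = floor(log2(1086)) + 1 = 11
leading_zeros = num_bits - 1 = 10
binary(1086) = 10000111110

Elias gamma(1086) = '0000000000' + '10000111110' = 000000000010000111110 (21 bits)


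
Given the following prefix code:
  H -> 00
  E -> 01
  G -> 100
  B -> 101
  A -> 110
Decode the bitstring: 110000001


Decoding step by step:
Bits 110 -> A
Bits 00 -> H
Bits 00 -> H
Bits 01 -> E


Decoded message: AHHE


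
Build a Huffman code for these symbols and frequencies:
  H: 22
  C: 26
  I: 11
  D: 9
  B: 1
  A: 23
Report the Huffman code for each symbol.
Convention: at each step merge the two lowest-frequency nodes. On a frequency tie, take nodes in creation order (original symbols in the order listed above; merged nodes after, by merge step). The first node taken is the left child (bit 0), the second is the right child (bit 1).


Huffman tree construction:
Step 1: Merge B(1) + D(9) = 10
Step 2: Merge (B+D)(10) + I(11) = 21
Step 3: Merge ((B+D)+I)(21) + H(22) = 43
Step 4: Merge A(23) + C(26) = 49
Step 5: Merge (((B+D)+I)+H)(43) + (A+C)(49) = 92
Read each symbol's code off the tree from the root (left child = 0, right child = 1).

Codes:
  H: 01 (length 2)
  C: 11 (length 2)
  I: 001 (length 3)
  D: 0001 (length 4)
  B: 0000 (length 4)
  A: 10 (length 2)
Average code length: 215/92 = 2.3370 bits/symbol


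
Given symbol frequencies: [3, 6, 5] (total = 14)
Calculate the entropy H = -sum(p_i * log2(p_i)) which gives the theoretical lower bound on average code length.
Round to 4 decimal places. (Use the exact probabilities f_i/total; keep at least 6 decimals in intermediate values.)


Per-symbol terms -p_i * log2(p_i) with p_i = f_i/14:
  p = 3/14 = 0.214286: log2(p) = -2.222392, -p*log2(p) = 0.476227
  p = 6/14 = 0.428571: log2(p) = -1.222392, -p*log2(p) = 0.523882
  p = 5/14 = 0.357143: log2(p) = -1.485427, -p*log2(p) = 0.530510
H = 0.476227 + 0.523882 + 0.530510 = 1.530619

H = 1.5306 bits/symbol


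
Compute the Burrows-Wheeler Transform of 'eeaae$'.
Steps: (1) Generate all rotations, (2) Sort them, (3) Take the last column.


Rotations (sorted):
  0: $eeaae -> last char: e
  1: aae$ee -> last char: e
  2: ae$eea -> last char: a
  3: e$eeaa -> last char: a
  4: eaae$e -> last char: e
  5: eeaae$ -> last char: $


BWT = eeaae$


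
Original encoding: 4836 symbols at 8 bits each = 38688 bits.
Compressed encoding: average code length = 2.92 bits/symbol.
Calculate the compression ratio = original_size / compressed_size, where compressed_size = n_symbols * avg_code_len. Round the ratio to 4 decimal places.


original_size = n_symbols * orig_bits = 4836 * 8 = 38688 bits
compressed_size = n_symbols * avg_code_len = 4836 * 2.92 = 14121.12 bits
ratio = original_size / compressed_size = 38688 / 14121.12 = 2.7397

Compression ratio = 2.7397


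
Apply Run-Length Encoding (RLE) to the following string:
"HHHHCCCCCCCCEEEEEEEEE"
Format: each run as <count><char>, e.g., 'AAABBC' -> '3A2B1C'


Scanning runs left to right:
  i=0: run of 'H' x 4 -> '4H'
  i=4: run of 'C' x 8 -> '8C'
  i=12: run of 'E' x 9 -> '9E'

RLE = 4H8C9E


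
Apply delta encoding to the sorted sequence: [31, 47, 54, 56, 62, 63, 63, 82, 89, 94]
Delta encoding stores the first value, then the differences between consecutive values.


First value: 31
Deltas:
  47 - 31 = 16
  54 - 47 = 7
  56 - 54 = 2
  62 - 56 = 6
  63 - 62 = 1
  63 - 63 = 0
  82 - 63 = 19
  89 - 82 = 7
  94 - 89 = 5


Delta encoded: [31, 16, 7, 2, 6, 1, 0, 19, 7, 5]


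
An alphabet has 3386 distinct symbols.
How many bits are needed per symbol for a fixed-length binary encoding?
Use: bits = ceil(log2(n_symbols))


log2(3386) = 11.7254
Bracket: 2^11 = 2048 < 3386 <= 2^12 = 4096
So ceil(log2(3386)) = 12

bits = ceil(log2(3386)) = ceil(11.7254) = 12 bits


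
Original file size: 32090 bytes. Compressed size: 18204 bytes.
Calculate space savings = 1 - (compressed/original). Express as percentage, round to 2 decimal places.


ratio = compressed/original = 18204/32090 = 0.56728
savings = 1 - ratio = 1 - 0.56728 = 0.43272
as a percentage: 0.43272 * 100 = 43.27%

Space savings = 1 - 18204/32090 = 43.27%


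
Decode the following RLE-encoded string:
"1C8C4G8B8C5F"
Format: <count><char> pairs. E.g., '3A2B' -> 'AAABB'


Expanding each <count><char> pair:
  1C -> 'C'
  8C -> 'CCCCCCCC'
  4G -> 'GGGG'
  8B -> 'BBBBBBBB'
  8C -> 'CCCCCCCC'
  5F -> 'FFFFF'

Decoded = CCCCCCCCCGGGGBBBBBBBBCCCCCCCCFFFFF


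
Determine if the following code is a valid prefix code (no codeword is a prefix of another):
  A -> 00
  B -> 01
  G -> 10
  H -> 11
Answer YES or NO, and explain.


Checking each pair (does one codeword prefix another?):
  A='00' vs B='01': no prefix
  A='00' vs G='10': no prefix
  A='00' vs H='11': no prefix
  B='01' vs A='00': no prefix
  B='01' vs G='10': no prefix
  B='01' vs H='11': no prefix
  G='10' vs A='00': no prefix
  G='10' vs B='01': no prefix
  G='10' vs H='11': no prefix
  H='11' vs A='00': no prefix
  H='11' vs B='01': no prefix
  H='11' vs G='10': no prefix
No violation found over all pairs.

YES -- this is a valid prefix code. No codeword is a prefix of any other codeword.


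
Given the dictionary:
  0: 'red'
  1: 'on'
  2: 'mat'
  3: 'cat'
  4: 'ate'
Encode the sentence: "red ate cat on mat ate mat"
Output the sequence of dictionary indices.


Look up each word in the dictionary:
  'red' -> 0
  'ate' -> 4
  'cat' -> 3
  'on' -> 1
  'mat' -> 2
  'ate' -> 4
  'mat' -> 2

Encoded: [0, 4, 3, 1, 2, 4, 2]


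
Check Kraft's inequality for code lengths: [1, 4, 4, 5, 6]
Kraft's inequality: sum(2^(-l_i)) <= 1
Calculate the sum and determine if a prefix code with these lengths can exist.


Sum = 2^(-1) + 2^(-4) + 2^(-4) + 2^(-5) + 2^(-6)
    = 0.5 + 0.0625 + 0.0625 + 0.03125 + 0.015625
    = 43/64 = 0.671875
Since 0.671875 <= 1, Kraft's inequality IS satisfied.
A prefix code with these lengths CAN exist.

Kraft sum = 0.671875. Satisfied.


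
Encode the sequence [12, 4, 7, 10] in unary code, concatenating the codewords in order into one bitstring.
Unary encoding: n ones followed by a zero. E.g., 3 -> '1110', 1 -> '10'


Encode each number as n ones followed by a terminating 0:
  12 -> 1111111111110 (13 bits)
  4 -> 11110 (5 bits)
  7 -> 11111110 (8 bits)
  10 -> 11111111110 (11 bits)
Total length = 13 + 5 + 8 + 11 = 37 bits.

Unary([12, 4, 7, 10]) = 1111111111110111101111111011111111110 (37 bits)


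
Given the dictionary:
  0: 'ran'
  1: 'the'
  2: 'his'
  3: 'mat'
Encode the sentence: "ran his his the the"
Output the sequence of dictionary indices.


Look up each word in the dictionary:
  'ran' -> 0
  'his' -> 2
  'his' -> 2
  'the' -> 1
  'the' -> 1

Encoded: [0, 2, 2, 1, 1]


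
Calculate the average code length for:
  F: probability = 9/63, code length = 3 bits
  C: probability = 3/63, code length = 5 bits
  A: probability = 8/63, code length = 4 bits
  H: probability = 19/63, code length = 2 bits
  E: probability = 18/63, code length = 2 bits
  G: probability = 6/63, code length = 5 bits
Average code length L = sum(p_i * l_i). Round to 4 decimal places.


Weighted contributions p_i * l_i:
  F: (9/63) * 3 = 27/63
  C: (3/63) * 5 = 15/63
  A: (8/63) * 4 = 32/63
  H: (19/63) * 2 = 38/63
  E: (18/63) * 2 = 36/63
  G: (6/63) * 5 = 30/63
Sum = (27 + 15 + 32 + 38 + 36 + 30)/63 = 178/63

L = 178/63 = 2.8254 bits/symbol


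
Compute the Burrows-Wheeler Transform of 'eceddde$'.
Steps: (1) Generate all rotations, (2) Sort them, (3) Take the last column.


Rotations (sorted):
  0: $eceddde -> last char: e
  1: ceddde$e -> last char: e
  2: ddde$ece -> last char: e
  3: dde$eced -> last char: d
  4: de$ecedd -> last char: d
  5: e$eceddd -> last char: d
  6: eceddde$ -> last char: $
  7: eddde$ec -> last char: c


BWT = eeeddd$c


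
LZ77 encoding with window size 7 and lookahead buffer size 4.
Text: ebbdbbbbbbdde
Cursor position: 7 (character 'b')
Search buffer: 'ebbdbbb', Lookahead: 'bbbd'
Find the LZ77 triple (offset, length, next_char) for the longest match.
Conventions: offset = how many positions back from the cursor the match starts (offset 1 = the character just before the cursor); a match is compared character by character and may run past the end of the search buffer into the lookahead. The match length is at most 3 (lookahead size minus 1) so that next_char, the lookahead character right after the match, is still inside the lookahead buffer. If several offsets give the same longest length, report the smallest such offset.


Try each offset into the search buffer:
  offset=1 (pos 6, char 'b'): match length 3
  offset=2 (pos 5, char 'b'): match length 3
  offset=3 (pos 4, char 'b'): match length 3
  offset=4 (pos 3, char 'd'): match length 0
  offset=5 (pos 2, char 'b'): match length 1
  offset=6 (pos 1, char 'b'): match length 2
  offset=7 (pos 0, char 'e'): match length 0
Longest match has length 3, found at offsets 1, 2, 3; take the smallest, offset 1.
next_char = character at position 7 + 3 = 10 -> 'd'

Best match: offset=1, length=3 (matching 'bbb' starting at position 6)
LZ77 triple: (1, 3, 'd')


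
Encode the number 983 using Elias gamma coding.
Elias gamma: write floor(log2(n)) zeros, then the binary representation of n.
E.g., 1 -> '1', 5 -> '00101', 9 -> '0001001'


num_bits = floor(log2(983)) + 1 = 10
leading_zeros = num_bits - 1 = 9
binary(983) = 1111010111

Elias gamma(983) = '000000000' + '1111010111' = 0000000001111010111 (19 bits)


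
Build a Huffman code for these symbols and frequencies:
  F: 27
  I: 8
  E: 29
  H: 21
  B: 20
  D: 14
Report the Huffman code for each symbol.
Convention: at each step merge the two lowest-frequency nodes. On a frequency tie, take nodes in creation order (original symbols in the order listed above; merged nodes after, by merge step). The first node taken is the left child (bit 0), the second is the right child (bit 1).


Huffman tree construction:
Step 1: Merge I(8) + D(14) = 22
Step 2: Merge B(20) + H(21) = 41
Step 3: Merge (I+D)(22) + F(27) = 49
Step 4: Merge E(29) + (B+H)(41) = 70
Step 5: Merge ((I+D)+F)(49) + (E+(B+H))(70) = 119
Read each symbol's code off the tree from the root (left child = 0, right child = 1).

Codes:
  F: 01 (length 2)
  I: 000 (length 3)
  E: 10 (length 2)
  H: 111 (length 3)
  B: 110 (length 3)
  D: 001 (length 3)
Average code length: 301/119 = 2.5294 bits/symbol


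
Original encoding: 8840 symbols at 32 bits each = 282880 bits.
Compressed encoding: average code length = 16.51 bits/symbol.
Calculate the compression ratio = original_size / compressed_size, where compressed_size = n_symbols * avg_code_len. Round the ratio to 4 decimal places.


original_size = n_symbols * orig_bits = 8840 * 32 = 282880 bits
compressed_size = n_symbols * avg_code_len = 8840 * 16.51 = 145948.4 bits
ratio = original_size / compressed_size = 282880 / 145948.4 = 1.9382

Compression ratio = 1.9382


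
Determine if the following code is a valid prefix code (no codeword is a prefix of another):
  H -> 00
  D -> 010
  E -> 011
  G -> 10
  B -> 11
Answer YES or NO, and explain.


Checking each pair (does one codeword prefix another?):
  H='00' vs D='010': no prefix
  H='00' vs E='011': no prefix
  H='00' vs G='10': no prefix
  H='00' vs B='11': no prefix
  D='010' vs H='00': no prefix
  D='010' vs E='011': no prefix
  D='010' vs G='10': no prefix
  D='010' vs B='11': no prefix
  E='011' vs H='00': no prefix
  E='011' vs D='010': no prefix
  E='011' vs G='10': no prefix
  E='011' vs B='11': no prefix
  G='10' vs H='00': no prefix
  G='10' vs D='010': no prefix
  G='10' vs E='011': no prefix
  G='10' vs B='11': no prefix
  B='11' vs H='00': no prefix
  B='11' vs D='010': no prefix
  B='11' vs E='011': no prefix
  B='11' vs G='10': no prefix
No violation found over all pairs.

YES -- this is a valid prefix code. No codeword is a prefix of any other codeword.


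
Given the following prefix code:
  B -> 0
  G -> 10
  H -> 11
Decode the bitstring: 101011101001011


Decoding step by step:
Bits 10 -> G
Bits 10 -> G
Bits 11 -> H
Bits 10 -> G
Bits 10 -> G
Bits 0 -> B
Bits 10 -> G
Bits 11 -> H


Decoded message: GGHGGBGH


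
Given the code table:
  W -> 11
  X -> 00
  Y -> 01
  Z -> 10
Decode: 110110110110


Decoding:
11 -> W
01 -> Y
10 -> Z
11 -> W
01 -> Y
10 -> Z


Result: WYZWYZ


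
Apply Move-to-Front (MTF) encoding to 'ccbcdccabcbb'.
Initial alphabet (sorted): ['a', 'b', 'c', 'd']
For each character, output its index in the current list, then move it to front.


MTF encoding:
'c': index 2 in ['a', 'b', 'c', 'd'] -> ['c', 'a', 'b', 'd']
'c': index 0 in ['c', 'a', 'b', 'd'] -> ['c', 'a', 'b', 'd']
'b': index 2 in ['c', 'a', 'b', 'd'] -> ['b', 'c', 'a', 'd']
'c': index 1 in ['b', 'c', 'a', 'd'] -> ['c', 'b', 'a', 'd']
'd': index 3 in ['c', 'b', 'a', 'd'] -> ['d', 'c', 'b', 'a']
'c': index 1 in ['d', 'c', 'b', 'a'] -> ['c', 'd', 'b', 'a']
'c': index 0 in ['c', 'd', 'b', 'a'] -> ['c', 'd', 'b', 'a']
'a': index 3 in ['c', 'd', 'b', 'a'] -> ['a', 'c', 'd', 'b']
'b': index 3 in ['a', 'c', 'd', 'b'] -> ['b', 'a', 'c', 'd']
'c': index 2 in ['b', 'a', 'c', 'd'] -> ['c', 'b', 'a', 'd']
'b': index 1 in ['c', 'b', 'a', 'd'] -> ['b', 'c', 'a', 'd']
'b': index 0 in ['b', 'c', 'a', 'd'] -> ['b', 'c', 'a', 'd']


Output: [2, 0, 2, 1, 3, 1, 0, 3, 3, 2, 1, 0]


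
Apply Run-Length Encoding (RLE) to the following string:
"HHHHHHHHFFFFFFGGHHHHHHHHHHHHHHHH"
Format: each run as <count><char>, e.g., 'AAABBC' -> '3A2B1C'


Scanning runs left to right:
  i=0: run of 'H' x 8 -> '8H'
  i=8: run of 'F' x 6 -> '6F'
  i=14: run of 'G' x 2 -> '2G'
  i=16: run of 'H' x 16 -> '16H'

RLE = 8H6F2G16H


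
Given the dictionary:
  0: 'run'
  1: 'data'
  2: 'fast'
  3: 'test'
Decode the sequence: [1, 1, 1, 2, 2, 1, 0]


Look up each index in the dictionary:
  1 -> 'data'
  1 -> 'data'
  1 -> 'data'
  2 -> 'fast'
  2 -> 'fast'
  1 -> 'data'
  0 -> 'run'

Decoded: "data data data fast fast data run"


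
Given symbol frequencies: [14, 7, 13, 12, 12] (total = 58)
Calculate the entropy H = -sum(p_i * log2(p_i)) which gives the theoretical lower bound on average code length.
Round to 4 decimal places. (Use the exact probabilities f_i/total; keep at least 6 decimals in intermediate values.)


Per-symbol terms -p_i * log2(p_i) with p_i = f_i/58:
  p = 14/58 = 0.241379: log2(p) = -2.050626, -p*log2(p) = 0.494979
  p = 7/58 = 0.120690: log2(p) = -3.050626, -p*log2(p) = 0.368179
  p = 13/58 = 0.224138: log2(p) = -2.157541, -p*log2(p) = 0.483587
  p = 12/58 = 0.206897: log2(p) = -2.273018, -p*log2(p) = 0.470280
  p = 12/58 = 0.206897: log2(p) = -2.273018, -p*log2(p) = 0.470280
H = 0.494979 + 0.368179 + 0.483587 + 0.470280 + 0.470280 = 2.287305

H = 2.2873 bits/symbol


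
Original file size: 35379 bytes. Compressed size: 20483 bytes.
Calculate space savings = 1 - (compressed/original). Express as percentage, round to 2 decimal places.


ratio = compressed/original = 20483/35379 = 0.578959
savings = 1 - ratio = 1 - 0.578959 = 0.421041
as a percentage: 0.421041 * 100 = 42.1%

Space savings = 1 - 20483/35379 = 42.1%


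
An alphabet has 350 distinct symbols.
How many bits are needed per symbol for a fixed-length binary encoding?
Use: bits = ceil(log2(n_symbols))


log2(350) = 8.4512
Bracket: 2^8 = 256 < 350 <= 2^9 = 512
So ceil(log2(350)) = 9

bits = ceil(log2(350)) = ceil(8.4512) = 9 bits


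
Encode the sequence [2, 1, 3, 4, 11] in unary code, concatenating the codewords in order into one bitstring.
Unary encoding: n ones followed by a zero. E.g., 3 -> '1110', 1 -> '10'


Encode each number as n ones followed by a terminating 0:
  2 -> 110 (3 bits)
  1 -> 10 (2 bits)
  3 -> 1110 (4 bits)
  4 -> 11110 (5 bits)
  11 -> 111111111110 (12 bits)
Total length = 3 + 2 + 4 + 5 + 12 = 26 bits.

Unary([2, 1, 3, 4, 11]) = 11010111011110111111111110 (26 bits)


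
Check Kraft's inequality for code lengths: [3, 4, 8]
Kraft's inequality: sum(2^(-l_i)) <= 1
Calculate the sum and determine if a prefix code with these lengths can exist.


Sum = 2^(-3) + 2^(-4) + 2^(-8)
    = 0.125 + 0.0625 + 0.00390625
    = 49/256 = 0.19140625
Since 0.19140625 <= 1, Kraft's inequality IS satisfied.
A prefix code with these lengths CAN exist.

Kraft sum = 0.19140625. Satisfied.


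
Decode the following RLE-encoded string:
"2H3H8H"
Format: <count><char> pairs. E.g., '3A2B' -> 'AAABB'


Expanding each <count><char> pair:
  2H -> 'HH'
  3H -> 'HHH'
  8H -> 'HHHHHHHH'

Decoded = HHHHHHHHHHHHH


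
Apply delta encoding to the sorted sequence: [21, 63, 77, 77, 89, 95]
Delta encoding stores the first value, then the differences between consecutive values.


First value: 21
Deltas:
  63 - 21 = 42
  77 - 63 = 14
  77 - 77 = 0
  89 - 77 = 12
  95 - 89 = 6


Delta encoded: [21, 42, 14, 0, 12, 6]


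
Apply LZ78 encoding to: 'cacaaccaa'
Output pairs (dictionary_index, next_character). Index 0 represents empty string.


LZ78 encoding steps:
Dictionary: {0: ''}
Step 1: w='' (idx 0), next='c' -> output (0, 'c'), add 'c' as idx 1
Step 2: w='' (idx 0), next='a' -> output (0, 'a'), add 'a' as idx 2
Step 3: w='c' (idx 1), next='a' -> output (1, 'a'), add 'ca' as idx 3
Step 4: w='a' (idx 2), next='c' -> output (2, 'c'), add 'ac' as idx 4
Step 5: w='ca' (idx 3), next='a' -> output (3, 'a'), add 'caa' as idx 5


Encoded: [(0, 'c'), (0, 'a'), (1, 'a'), (2, 'c'), (3, 'a')]


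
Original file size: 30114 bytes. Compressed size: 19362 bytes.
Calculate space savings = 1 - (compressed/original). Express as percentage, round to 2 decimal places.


ratio = compressed/original = 19362/30114 = 0.642957
savings = 1 - ratio = 1 - 0.642957 = 0.357043
as a percentage: 0.357043 * 100 = 35.7%

Space savings = 1 - 19362/30114 = 35.7%


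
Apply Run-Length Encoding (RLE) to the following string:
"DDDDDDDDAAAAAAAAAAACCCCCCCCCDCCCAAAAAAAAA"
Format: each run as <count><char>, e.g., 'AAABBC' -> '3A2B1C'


Scanning runs left to right:
  i=0: run of 'D' x 8 -> '8D'
  i=8: run of 'A' x 11 -> '11A'
  i=19: run of 'C' x 9 -> '9C'
  i=28: run of 'D' x 1 -> '1D'
  i=29: run of 'C' x 3 -> '3C'
  i=32: run of 'A' x 9 -> '9A'

RLE = 8D11A9C1D3C9A


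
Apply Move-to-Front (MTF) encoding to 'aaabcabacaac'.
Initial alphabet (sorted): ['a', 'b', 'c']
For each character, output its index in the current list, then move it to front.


MTF encoding:
'a': index 0 in ['a', 'b', 'c'] -> ['a', 'b', 'c']
'a': index 0 in ['a', 'b', 'c'] -> ['a', 'b', 'c']
'a': index 0 in ['a', 'b', 'c'] -> ['a', 'b', 'c']
'b': index 1 in ['a', 'b', 'c'] -> ['b', 'a', 'c']
'c': index 2 in ['b', 'a', 'c'] -> ['c', 'b', 'a']
'a': index 2 in ['c', 'b', 'a'] -> ['a', 'c', 'b']
'b': index 2 in ['a', 'c', 'b'] -> ['b', 'a', 'c']
'a': index 1 in ['b', 'a', 'c'] -> ['a', 'b', 'c']
'c': index 2 in ['a', 'b', 'c'] -> ['c', 'a', 'b']
'a': index 1 in ['c', 'a', 'b'] -> ['a', 'c', 'b']
'a': index 0 in ['a', 'c', 'b'] -> ['a', 'c', 'b']
'c': index 1 in ['a', 'c', 'b'] -> ['c', 'a', 'b']


Output: [0, 0, 0, 1, 2, 2, 2, 1, 2, 1, 0, 1]


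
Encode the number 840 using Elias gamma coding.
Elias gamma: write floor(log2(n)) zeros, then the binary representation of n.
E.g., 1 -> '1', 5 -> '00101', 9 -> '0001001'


num_bits = floor(log2(840)) + 1 = 10
leading_zeros = num_bits - 1 = 9
binary(840) = 1101001000

Elias gamma(840) = '000000000' + '1101001000' = 0000000001101001000 (19 bits)


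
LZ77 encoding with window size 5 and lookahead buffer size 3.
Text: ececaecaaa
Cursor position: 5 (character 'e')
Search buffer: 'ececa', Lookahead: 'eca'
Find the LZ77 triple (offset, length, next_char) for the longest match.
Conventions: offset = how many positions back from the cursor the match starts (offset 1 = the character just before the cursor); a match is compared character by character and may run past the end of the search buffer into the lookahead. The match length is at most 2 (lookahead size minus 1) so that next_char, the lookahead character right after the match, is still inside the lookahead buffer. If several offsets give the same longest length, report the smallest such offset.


Try each offset into the search buffer:
  offset=1 (pos 4, char 'a'): match length 0
  offset=2 (pos 3, char 'c'): match length 0
  offset=3 (pos 2, char 'e'): match length 2
  offset=4 (pos 1, char 'c'): match length 0
  offset=5 (pos 0, char 'e'): match length 2
Longest match has length 2, found at offsets 3, 5; take the smallest, offset 3.
next_char = character at position 5 + 2 = 7 -> 'a'

Best match: offset=3, length=2 (matching 'ec' starting at position 2)
LZ77 triple: (3, 2, 'a')
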